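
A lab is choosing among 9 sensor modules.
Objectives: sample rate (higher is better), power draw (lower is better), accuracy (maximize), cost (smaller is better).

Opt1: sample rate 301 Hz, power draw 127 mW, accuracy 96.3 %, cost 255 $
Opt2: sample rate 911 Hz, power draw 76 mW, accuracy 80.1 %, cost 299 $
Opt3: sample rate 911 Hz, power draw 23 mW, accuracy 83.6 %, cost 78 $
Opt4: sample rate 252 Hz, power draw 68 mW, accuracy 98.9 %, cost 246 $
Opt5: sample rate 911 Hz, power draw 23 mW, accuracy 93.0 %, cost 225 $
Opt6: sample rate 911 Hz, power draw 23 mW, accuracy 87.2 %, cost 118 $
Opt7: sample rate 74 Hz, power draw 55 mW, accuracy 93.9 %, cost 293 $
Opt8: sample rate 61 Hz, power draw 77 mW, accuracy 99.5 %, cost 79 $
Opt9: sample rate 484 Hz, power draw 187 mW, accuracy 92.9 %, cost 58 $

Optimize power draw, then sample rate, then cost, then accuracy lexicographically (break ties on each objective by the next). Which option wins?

First minimize power draw: best is 23, kept {Opt3, Opt5, Opt6}.
Then maximize sample rate: best is 911, kept {Opt3, Opt5, Opt6}.
Then minimize cost: best is 78, kept {Opt3}.

Opt3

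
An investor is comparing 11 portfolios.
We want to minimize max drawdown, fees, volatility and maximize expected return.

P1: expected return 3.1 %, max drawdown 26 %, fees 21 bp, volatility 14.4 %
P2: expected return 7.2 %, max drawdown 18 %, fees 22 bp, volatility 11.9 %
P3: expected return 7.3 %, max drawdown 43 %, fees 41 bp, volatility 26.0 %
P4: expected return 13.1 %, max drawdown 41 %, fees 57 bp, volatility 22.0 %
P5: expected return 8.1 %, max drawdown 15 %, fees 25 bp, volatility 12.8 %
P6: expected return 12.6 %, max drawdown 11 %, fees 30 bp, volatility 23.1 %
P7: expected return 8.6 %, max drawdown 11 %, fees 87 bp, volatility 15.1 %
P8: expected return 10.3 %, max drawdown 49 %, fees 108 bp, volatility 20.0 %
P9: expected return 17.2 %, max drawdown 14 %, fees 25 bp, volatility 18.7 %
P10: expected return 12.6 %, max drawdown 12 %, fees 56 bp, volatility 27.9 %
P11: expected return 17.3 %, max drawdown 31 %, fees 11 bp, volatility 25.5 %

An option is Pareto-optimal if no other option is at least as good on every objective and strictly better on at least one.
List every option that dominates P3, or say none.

P5: expected return 8.1≥7.3, max drawdown 15≤43, fees 25≤41, volatility 12.8≤26.0 — dominates P3.
P6: expected return 12.6≥7.3, max drawdown 11≤43, fees 30≤41, volatility 23.1≤26.0 — dominates P3.
P9: expected return 17.2≥7.3, max drawdown 14≤43, fees 25≤41, volatility 18.7≤26.0 — dominates P3.
P11: expected return 17.3≥7.3, max drawdown 31≤43, fees 11≤41, volatility 25.5≤26.0 — dominates P3.
Others (P1, P2, P4, P7, P8, P10) are each worse than P3 on at least one objective.

P5, P6, P9, P11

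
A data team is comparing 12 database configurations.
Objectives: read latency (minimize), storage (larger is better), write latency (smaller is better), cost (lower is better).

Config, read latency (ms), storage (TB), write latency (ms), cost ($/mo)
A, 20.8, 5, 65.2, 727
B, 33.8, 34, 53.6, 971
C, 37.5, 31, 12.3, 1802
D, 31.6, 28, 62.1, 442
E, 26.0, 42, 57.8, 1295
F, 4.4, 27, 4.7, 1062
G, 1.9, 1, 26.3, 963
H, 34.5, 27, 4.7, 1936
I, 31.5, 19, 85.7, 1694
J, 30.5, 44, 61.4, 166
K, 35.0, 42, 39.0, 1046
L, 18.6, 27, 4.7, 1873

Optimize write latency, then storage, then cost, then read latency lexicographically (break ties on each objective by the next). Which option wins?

F

First minimize write latency: best is 4.7, kept {F, H, L}.
Then maximize storage: best is 27, kept {F, H, L}.
Then minimize cost: best is 1062, kept {F}.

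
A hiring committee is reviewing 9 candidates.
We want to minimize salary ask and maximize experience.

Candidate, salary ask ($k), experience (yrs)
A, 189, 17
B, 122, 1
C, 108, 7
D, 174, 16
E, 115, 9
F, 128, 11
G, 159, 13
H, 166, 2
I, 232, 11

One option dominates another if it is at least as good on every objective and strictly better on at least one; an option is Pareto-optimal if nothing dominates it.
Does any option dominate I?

A vs I: salary ask 189≤232, experience 17≥11 — A is at least as good on every objective and strictly better on at least one, so A dominates I.

Yes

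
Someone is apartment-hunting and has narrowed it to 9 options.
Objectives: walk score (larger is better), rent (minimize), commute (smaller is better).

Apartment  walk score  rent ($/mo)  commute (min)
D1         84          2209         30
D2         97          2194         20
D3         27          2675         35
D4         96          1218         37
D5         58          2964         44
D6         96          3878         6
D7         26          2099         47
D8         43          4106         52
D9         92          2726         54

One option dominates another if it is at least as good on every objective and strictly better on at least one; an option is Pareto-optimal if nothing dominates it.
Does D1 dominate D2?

No

D1 vs D2: D1 is worse on walk score (84 vs 97), so it does not dominate D2.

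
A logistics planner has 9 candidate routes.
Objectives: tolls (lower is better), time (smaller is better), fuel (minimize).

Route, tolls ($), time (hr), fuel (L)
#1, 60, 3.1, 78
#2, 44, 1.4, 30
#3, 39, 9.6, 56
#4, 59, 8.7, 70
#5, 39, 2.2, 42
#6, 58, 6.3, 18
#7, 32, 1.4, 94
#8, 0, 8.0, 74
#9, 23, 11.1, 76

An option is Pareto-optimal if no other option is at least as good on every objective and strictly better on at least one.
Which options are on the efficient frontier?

#2, #5, #6, #7, #8

#1: dominated by #2 (tolls 44≤60, time 1.4≤3.1, fuel 30≤78).
#2: not dominated.
#3: dominated by #5 (tolls 39≤39, time 2.2≤9.6, fuel 42≤56).
#4: dominated by #2 (tolls 44≤59, time 1.4≤8.7, fuel 30≤70).
#5: not dominated.
#6: not dominated (best fuel).
#7: not dominated.
#8: not dominated (best tolls).
#9: dominated by #8 (tolls 0≤23, time 8.0≤11.1, fuel 74≤76).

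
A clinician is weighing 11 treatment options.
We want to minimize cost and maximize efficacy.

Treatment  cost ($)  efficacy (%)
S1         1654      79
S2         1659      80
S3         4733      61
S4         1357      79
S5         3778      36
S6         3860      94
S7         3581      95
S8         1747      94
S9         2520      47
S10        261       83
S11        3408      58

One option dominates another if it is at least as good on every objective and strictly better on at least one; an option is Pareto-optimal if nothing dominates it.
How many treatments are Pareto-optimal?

3

S1: dominated by S4 (cost 1357≤1654, efficacy 79≥79).
S2: dominated by S10 (cost 261≤1659, efficacy 83≥80).
S3: dominated by S1 (cost 1654≤4733, efficacy 79≥61).
S4: dominated by S10 (cost 261≤1357, efficacy 83≥79).
S5: dominated by S1 (cost 1654≤3778, efficacy 79≥36).
S6: dominated by S7 (cost 3581≤3860, efficacy 95≥94).
S7: not dominated (best efficacy).
S8: not dominated.
S9: dominated by S1 (cost 1654≤2520, efficacy 79≥47).
S10: not dominated (best cost).
S11: dominated by S1 (cost 1654≤3408, efficacy 79≥58).
Pareto-optimal: S7, S8, S10 → 3.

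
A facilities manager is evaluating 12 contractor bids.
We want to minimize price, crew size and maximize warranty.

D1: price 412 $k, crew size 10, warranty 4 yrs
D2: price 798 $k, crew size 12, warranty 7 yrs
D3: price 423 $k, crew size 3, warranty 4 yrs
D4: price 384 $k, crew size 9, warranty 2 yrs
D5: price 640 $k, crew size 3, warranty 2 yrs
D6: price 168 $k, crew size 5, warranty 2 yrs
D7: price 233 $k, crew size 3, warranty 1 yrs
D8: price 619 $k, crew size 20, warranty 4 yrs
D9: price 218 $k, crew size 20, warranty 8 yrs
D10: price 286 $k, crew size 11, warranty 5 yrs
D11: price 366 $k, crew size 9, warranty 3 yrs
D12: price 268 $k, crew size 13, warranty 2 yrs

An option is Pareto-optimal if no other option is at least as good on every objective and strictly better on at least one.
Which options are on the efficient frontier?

D1, D2, D3, D6, D7, D9, D10, D11

D1: not dominated.
D2: not dominated.
D3: not dominated.
D4: dominated by D6 (price 168≤384, crew size 5≤9, warranty 2≥2).
D5: dominated by D3 (price 423≤640, crew size 3≤3, warranty 4≥2).
D6: not dominated (best price).
D7: not dominated.
D8: dominated by D1 (price 412≤619, crew size 10≤20, warranty 4≥4).
D9: not dominated (best warranty).
D10: not dominated.
D11: not dominated.
D12: dominated by D6 (price 168≤268, crew size 5≤13, warranty 2≥2).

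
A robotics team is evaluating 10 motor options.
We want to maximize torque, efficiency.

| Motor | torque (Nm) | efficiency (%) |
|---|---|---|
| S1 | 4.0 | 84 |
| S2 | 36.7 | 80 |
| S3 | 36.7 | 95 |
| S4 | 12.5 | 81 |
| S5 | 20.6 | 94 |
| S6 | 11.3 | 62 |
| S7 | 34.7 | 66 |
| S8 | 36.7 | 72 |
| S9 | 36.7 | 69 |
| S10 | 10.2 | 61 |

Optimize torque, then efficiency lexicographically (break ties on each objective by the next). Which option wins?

First maximize torque: best is 36.7, kept {S2, S3, S8, S9}.
Then maximize efficiency: best is 95, kept {S3}.

S3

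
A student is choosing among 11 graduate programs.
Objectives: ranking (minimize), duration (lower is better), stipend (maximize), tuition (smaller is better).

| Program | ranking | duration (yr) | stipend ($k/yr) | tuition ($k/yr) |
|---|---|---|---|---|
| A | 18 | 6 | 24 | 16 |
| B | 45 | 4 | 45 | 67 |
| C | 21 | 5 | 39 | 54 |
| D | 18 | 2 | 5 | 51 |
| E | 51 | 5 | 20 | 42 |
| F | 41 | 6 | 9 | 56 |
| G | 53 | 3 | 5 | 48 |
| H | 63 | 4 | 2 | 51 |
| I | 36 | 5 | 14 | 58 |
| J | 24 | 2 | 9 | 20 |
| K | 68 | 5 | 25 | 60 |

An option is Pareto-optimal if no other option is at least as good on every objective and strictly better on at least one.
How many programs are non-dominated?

A: not dominated (best tuition).
B: not dominated (best stipend).
C: not dominated.
D: not dominated.
E: not dominated.
F: dominated by A (ranking 18≤41, duration 6≤6, stipend 24≥9, tuition 16≤56).
G: dominated by J (ranking 24≤53, duration 2≤3, stipend 9≥5, tuition 20≤48).
H: dominated by D (ranking 18≤63, duration 2≤4, stipend 5≥2, tuition 51≤51).
I: dominated by C (ranking 21≤36, duration 5≤5, stipend 39≥14, tuition 54≤58).
J: not dominated.
K: dominated by C (ranking 21≤68, duration 5≤5, stipend 39≥25, tuition 54≤60).
Pareto-optimal: A, B, C, D, E, J → 6.

6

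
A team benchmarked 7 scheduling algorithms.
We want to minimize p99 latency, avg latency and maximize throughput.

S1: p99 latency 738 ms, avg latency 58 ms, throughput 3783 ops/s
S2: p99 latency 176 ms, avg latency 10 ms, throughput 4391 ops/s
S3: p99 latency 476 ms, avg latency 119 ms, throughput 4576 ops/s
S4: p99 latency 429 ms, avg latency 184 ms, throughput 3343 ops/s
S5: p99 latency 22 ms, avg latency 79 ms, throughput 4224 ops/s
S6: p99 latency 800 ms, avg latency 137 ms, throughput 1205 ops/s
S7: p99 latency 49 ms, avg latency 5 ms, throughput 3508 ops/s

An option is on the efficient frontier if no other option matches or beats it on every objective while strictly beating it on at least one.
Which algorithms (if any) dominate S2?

none

S1: worse on p99 latency (738 vs 176).
S3: worse on p99 latency (476 vs 176).
S4: worse on p99 latency (429 vs 176).
S5: worse on avg latency (79 vs 10).
S6: worse on p99 latency (800 vs 176).
S7: worse on throughput (3508 vs 4391).
No option dominates S2.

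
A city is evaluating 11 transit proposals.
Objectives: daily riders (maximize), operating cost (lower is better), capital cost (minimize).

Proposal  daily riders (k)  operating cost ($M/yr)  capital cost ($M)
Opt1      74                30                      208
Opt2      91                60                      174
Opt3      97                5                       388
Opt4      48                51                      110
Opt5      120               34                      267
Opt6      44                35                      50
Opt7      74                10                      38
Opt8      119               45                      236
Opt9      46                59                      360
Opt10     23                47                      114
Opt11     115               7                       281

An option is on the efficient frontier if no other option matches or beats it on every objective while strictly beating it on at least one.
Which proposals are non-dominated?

Opt2, Opt3, Opt5, Opt7, Opt8, Opt11

Opt1: dominated by Opt7 (daily riders 74≥74, operating cost 10≤30, capital cost 38≤208).
Opt2: not dominated.
Opt3: not dominated (best operating cost).
Opt4: dominated by Opt7 (daily riders 74≥48, operating cost 10≤51, capital cost 38≤110).
Opt5: not dominated (best daily riders).
Opt6: dominated by Opt7 (daily riders 74≥44, operating cost 10≤35, capital cost 38≤50).
Opt7: not dominated (best capital cost).
Opt8: not dominated.
Opt9: dominated by Opt1 (daily riders 74≥46, operating cost 30≤59, capital cost 208≤360).
Opt10: dominated by Opt6 (daily riders 44≥23, operating cost 35≤47, capital cost 50≤114).
Opt11: not dominated.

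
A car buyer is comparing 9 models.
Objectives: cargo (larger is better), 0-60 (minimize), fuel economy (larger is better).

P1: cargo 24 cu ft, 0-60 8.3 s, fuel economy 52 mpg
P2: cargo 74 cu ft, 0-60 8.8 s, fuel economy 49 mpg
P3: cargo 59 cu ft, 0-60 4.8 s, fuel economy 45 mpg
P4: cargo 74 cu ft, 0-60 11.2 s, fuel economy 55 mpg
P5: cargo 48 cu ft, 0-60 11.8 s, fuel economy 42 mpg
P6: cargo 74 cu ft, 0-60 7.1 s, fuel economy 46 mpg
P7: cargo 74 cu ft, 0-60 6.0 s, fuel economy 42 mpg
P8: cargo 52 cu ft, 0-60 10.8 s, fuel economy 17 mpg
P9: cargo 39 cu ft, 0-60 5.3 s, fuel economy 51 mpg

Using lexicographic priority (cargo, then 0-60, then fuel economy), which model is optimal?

First maximize cargo: best is 74, kept {P2, P4, P6, P7}.
Then minimize 0-60: best is 6.0, kept {P7}.

P7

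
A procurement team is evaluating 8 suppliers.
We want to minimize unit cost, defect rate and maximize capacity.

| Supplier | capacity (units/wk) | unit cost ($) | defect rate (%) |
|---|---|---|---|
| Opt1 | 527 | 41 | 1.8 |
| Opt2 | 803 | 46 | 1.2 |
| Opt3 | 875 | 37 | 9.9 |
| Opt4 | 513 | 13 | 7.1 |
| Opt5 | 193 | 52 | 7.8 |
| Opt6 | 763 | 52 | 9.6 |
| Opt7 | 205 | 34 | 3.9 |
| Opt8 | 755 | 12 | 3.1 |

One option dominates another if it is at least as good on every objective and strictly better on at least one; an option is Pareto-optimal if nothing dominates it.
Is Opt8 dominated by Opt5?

No

Opt5 vs Opt8: Opt5 is worse on capacity (193 vs 755), so it does not dominate Opt8.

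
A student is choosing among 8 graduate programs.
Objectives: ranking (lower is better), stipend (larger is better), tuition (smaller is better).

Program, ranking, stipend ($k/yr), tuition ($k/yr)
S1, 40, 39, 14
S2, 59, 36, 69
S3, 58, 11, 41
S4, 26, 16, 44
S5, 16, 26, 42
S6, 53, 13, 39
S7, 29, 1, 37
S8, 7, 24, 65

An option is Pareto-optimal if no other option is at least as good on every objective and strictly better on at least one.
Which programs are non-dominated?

S1, S5, S7, S8

S1: not dominated (best stipend).
S2: dominated by S1 (ranking 40≤59, stipend 39≥36, tuition 14≤69).
S3: dominated by S1 (ranking 40≤58, stipend 39≥11, tuition 14≤41).
S4: dominated by S5 (ranking 16≤26, stipend 26≥16, tuition 42≤44).
S5: not dominated.
S6: dominated by S1 (ranking 40≤53, stipend 39≥13, tuition 14≤39).
S7: not dominated.
S8: not dominated (best ranking).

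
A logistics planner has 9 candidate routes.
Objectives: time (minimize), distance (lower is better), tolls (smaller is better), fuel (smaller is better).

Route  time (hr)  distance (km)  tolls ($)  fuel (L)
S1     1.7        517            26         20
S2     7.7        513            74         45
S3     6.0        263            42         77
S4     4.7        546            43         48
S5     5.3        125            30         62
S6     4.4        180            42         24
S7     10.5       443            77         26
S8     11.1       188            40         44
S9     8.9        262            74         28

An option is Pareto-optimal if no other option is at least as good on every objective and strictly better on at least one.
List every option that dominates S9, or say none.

S6: time 4.4≤8.9, distance 180≤262, tolls 42≤74, fuel 24≤28 — dominates S9.
Others (S1, S2, S3, S4, S5, S7, S8) are each worse than S9 on at least one objective.

S6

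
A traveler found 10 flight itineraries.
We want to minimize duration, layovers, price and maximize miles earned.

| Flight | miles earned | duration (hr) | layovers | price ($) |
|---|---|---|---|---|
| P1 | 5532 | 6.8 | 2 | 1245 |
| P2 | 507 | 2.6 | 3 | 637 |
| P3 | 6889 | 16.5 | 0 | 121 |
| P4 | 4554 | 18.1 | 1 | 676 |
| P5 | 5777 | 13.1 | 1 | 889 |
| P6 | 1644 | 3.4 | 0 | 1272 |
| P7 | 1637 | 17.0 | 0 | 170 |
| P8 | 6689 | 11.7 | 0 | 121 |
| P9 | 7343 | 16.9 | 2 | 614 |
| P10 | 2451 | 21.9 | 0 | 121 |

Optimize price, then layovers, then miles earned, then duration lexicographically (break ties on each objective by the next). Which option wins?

First minimize price: best is 121, kept {P3, P8, P10}.
Then minimize layovers: best is 0, kept {P3, P8, P10}.
Then maximize miles earned: best is 6889, kept {P3}.

P3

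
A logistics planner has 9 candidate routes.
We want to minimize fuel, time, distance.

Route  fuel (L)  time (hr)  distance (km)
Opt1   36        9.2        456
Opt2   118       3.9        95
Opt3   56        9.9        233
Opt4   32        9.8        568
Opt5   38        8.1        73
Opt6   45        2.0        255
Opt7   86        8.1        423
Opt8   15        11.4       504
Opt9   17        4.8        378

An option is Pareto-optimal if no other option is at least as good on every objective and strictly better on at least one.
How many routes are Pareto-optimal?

Opt1: dominated by Opt9 (fuel 17≤36, time 4.8≤9.2, distance 378≤456).
Opt2: not dominated.
Opt3: dominated by Opt5 (fuel 38≤56, time 8.1≤9.9, distance 73≤233).
Opt4: dominated by Opt9 (fuel 17≤32, time 4.8≤9.8, distance 378≤568).
Opt5: not dominated (best distance).
Opt6: not dominated (best time).
Opt7: dominated by Opt5 (fuel 38≤86, time 8.1≤8.1, distance 73≤423).
Opt8: not dominated (best fuel).
Opt9: not dominated.
Pareto-optimal: Opt2, Opt5, Opt6, Opt8, Opt9 → 5.

5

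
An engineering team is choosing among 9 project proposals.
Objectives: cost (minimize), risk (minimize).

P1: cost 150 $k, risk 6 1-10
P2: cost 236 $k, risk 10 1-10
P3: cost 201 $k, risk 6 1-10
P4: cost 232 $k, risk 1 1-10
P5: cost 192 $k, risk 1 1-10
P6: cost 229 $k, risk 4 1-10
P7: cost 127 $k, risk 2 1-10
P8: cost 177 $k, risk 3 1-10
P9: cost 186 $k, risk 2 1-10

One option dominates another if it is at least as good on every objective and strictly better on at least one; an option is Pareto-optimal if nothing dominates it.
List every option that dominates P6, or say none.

P5: cost 192≤229, risk 1≤4 — dominates P6.
P7: cost 127≤229, risk 2≤4 — dominates P6.
P8: cost 177≤229, risk 3≤4 — dominates P6.
P9: cost 186≤229, risk 2≤4 — dominates P6.
Others (P1, P2, P3, P4) are each worse than P6 on at least one objective.

P5, P7, P8, P9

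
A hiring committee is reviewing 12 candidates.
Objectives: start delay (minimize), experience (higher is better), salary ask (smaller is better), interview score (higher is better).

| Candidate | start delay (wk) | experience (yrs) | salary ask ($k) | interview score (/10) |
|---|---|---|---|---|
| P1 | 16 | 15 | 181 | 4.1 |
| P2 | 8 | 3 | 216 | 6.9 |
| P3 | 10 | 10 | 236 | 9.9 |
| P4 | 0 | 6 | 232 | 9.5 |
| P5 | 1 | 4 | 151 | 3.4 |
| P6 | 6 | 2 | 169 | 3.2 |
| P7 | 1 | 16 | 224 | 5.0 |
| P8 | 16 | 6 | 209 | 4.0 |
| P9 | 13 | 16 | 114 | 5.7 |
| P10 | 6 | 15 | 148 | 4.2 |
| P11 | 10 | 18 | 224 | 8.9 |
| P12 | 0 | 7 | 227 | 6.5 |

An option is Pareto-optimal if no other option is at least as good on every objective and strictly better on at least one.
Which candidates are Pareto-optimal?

P2, P3, P4, P5, P7, P9, P10, P11, P12

P1: dominated by P9 (start delay 13≤16, experience 16≥15, salary ask 114≤181, interview score 5.7≥4.1).
P2: not dominated.
P3: not dominated (best interview score).
P4: not dominated.
P5: not dominated.
P6: dominated by P5 (start delay 1≤6, experience 4≥2, salary ask 151≤169, interview score 3.4≥3.2).
P7: not dominated.
P8: dominated by P1 (start delay 16≤16, experience 15≥6, salary ask 181≤209, interview score 4.1≥4.0).
P9: not dominated (best salary ask).
P10: not dominated.
P11: not dominated (best experience).
P12: not dominated.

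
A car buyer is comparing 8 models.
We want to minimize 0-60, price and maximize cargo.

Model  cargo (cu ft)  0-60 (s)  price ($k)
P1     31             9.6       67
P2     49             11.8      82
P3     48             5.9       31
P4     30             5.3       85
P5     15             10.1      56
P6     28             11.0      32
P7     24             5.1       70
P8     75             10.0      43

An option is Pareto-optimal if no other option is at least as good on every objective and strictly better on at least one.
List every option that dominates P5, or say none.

P3, P8

P3: cargo 48≥15, 0-60 5.9≤10.1, price 31≤56 — dominates P5.
P8: cargo 75≥15, 0-60 10.0≤10.1, price 43≤56 — dominates P5.
Others (P1, P2, P4, P6, P7) are each worse than P5 on at least one objective.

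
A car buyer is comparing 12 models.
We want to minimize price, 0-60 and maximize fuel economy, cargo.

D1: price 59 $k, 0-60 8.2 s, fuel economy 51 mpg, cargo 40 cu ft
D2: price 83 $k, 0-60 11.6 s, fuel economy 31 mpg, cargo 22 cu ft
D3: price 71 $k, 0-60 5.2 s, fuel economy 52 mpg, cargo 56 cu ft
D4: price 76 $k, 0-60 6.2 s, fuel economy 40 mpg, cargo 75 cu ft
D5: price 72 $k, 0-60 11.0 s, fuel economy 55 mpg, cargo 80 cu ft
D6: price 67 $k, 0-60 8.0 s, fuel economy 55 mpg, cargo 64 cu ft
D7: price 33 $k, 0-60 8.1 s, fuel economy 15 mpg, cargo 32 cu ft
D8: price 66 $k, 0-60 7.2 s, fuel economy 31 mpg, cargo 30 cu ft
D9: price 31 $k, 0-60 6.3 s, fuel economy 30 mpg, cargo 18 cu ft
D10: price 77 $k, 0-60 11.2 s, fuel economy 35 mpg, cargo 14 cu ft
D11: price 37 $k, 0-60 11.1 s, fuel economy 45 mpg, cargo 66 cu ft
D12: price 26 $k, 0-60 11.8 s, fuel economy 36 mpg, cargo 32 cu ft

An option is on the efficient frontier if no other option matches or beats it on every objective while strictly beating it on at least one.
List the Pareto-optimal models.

D1, D3, D4, D5, D6, D7, D8, D9, D11, D12

D1: not dominated.
D2: dominated by D1 (price 59≤83, 0-60 8.2≤11.6, fuel economy 51≥31, cargo 40≥22).
D3: not dominated (best 0-60).
D4: not dominated.
D5: not dominated (best cargo).
D6: not dominated.
D7: not dominated.
D8: not dominated.
D9: not dominated.
D10: dominated by D1 (price 59≤77, 0-60 8.2≤11.2, fuel economy 51≥35, cargo 40≥14).
D11: not dominated.
D12: not dominated (best price).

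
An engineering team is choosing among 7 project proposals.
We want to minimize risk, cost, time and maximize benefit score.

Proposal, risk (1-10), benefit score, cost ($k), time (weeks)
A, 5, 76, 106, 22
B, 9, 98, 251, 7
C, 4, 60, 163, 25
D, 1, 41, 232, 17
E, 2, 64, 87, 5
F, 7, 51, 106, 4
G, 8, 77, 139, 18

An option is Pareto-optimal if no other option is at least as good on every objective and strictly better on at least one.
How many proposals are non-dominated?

A: not dominated.
B: not dominated (best benefit score).
C: dominated by E (risk 2≤4, benefit score 64≥60, cost 87≤163, time 5≤25).
D: not dominated (best risk).
E: not dominated (best cost).
F: not dominated (best time).
G: not dominated.
Pareto-optimal: A, B, D, E, F, G → 6.

6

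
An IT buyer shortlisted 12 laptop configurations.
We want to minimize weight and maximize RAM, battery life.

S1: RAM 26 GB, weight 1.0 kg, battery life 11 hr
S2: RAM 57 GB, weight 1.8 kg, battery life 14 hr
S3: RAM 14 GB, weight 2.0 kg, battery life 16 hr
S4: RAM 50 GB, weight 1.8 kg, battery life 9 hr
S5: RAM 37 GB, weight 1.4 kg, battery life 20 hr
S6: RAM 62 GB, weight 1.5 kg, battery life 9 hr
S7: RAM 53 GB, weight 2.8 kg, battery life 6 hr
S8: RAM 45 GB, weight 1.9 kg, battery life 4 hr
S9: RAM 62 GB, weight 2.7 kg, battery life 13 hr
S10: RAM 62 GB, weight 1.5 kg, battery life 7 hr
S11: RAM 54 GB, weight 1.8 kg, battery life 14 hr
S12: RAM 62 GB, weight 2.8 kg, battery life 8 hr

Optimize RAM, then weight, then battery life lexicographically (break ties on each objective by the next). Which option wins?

First maximize RAM: best is 62, kept {S6, S9, S10, S12}.
Then minimize weight: best is 1.5, kept {S6, S10}.
Then maximize battery life: best is 9, kept {S6}.

S6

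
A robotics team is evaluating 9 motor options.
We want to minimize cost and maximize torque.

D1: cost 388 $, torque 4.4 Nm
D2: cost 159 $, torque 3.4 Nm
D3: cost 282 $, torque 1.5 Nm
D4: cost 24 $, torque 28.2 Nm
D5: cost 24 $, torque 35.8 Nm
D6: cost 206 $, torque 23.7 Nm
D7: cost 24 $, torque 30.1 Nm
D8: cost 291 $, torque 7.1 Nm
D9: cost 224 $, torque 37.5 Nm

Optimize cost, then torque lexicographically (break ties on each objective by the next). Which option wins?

First minimize cost: best is 24, kept {D4, D5, D7}.
Then maximize torque: best is 35.8, kept {D5}.

D5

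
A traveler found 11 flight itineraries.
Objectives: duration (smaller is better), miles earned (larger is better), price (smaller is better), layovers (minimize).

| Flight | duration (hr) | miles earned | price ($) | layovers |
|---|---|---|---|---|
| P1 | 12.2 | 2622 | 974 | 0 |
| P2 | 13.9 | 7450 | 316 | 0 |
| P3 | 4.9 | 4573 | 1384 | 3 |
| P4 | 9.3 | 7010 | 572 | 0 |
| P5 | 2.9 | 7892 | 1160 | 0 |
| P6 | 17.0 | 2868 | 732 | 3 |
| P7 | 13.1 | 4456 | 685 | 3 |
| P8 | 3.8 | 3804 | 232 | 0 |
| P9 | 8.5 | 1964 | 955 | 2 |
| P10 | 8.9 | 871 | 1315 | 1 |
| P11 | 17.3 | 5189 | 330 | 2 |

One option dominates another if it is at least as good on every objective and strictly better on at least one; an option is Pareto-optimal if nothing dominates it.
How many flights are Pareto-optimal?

4

P1: dominated by P4 (duration 9.3≤12.2, miles earned 7010≥2622, price 572≤974, layovers 0≤0).
P2: not dominated.
P3: dominated by P5 (duration 2.9≤4.9, miles earned 7892≥4573, price 1160≤1384, layovers 0≤3).
P4: not dominated.
P5: not dominated (best duration).
P6: dominated by P2 (duration 13.9≤17.0, miles earned 7450≥2868, price 316≤732, layovers 0≤3).
P7: dominated by P4 (duration 9.3≤13.1, miles earned 7010≥4456, price 572≤685, layovers 0≤3).
P8: not dominated (best price).
P9: dominated by P8 (duration 3.8≤8.5, miles earned 3804≥1964, price 232≤955, layovers 0≤2).
P10: dominated by P5 (duration 2.9≤8.9, miles earned 7892≥871, price 1160≤1315, layovers 0≤1).
P11: dominated by P2 (duration 13.9≤17.3, miles earned 7450≥5189, price 316≤330, layovers 0≤2).
Pareto-optimal: P2, P4, P5, P8 → 4.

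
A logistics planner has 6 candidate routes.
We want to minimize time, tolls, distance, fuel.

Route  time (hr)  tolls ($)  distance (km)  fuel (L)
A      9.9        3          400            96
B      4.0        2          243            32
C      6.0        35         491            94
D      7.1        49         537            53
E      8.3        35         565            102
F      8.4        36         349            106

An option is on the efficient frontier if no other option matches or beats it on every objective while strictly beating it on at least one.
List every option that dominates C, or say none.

B: time 4.0≤6.0, tolls 2≤35, distance 243≤491, fuel 32≤94 — dominates C.
Others (A, D, E, F) are each worse than C on at least one objective.

B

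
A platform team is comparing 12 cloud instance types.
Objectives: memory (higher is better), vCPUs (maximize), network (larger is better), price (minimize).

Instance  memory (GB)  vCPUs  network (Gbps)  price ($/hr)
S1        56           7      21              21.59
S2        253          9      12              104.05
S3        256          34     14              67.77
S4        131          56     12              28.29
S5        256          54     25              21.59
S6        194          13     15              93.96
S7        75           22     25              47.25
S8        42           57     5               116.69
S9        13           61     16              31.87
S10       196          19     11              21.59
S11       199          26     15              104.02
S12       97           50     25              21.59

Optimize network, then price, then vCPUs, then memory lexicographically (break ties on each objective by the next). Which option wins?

S5

First maximize network: best is 25, kept {S5, S7, S12}.
Then minimize price: best is 21.59, kept {S5, S12}.
Then maximize vCPUs: best is 54, kept {S5}.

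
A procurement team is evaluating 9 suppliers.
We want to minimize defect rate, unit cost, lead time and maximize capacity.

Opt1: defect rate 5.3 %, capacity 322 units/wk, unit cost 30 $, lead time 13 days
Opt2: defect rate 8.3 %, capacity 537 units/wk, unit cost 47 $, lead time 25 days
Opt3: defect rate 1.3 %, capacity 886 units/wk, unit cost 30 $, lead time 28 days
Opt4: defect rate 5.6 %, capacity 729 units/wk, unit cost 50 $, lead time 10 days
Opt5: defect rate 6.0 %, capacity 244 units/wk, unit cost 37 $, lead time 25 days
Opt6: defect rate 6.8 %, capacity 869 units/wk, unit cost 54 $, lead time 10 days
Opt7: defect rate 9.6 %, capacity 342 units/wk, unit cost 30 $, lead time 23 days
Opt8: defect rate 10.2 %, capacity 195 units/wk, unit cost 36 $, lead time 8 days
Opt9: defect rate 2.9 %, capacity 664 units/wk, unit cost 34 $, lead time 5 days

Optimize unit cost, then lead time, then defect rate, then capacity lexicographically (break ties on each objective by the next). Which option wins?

First minimize unit cost: best is 30, kept {Opt1, Opt3, Opt7}.
Then minimize lead time: best is 13, kept {Opt1}.

Opt1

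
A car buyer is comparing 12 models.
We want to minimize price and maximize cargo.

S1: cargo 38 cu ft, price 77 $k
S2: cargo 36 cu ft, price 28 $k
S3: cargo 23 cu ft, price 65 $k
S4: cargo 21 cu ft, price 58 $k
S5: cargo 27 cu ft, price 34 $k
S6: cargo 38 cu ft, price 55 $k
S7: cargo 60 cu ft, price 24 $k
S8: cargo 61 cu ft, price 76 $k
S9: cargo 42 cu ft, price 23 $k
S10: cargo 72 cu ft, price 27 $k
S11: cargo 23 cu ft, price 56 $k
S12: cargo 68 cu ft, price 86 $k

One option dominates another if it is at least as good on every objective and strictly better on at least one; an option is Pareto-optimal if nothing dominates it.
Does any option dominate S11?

S2 vs S11: cargo 36≥23, price 28≤56 — S2 is at least as good on every objective and strictly better on at least one, so S2 dominates S11.

Yes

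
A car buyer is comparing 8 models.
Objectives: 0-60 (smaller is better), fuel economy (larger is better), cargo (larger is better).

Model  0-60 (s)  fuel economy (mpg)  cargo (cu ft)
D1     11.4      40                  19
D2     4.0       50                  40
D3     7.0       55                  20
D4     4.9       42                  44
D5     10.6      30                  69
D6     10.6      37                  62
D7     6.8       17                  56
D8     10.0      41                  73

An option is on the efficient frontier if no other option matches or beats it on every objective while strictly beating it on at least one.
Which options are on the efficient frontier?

D1: dominated by D2 (0-60 4.0≤11.4, fuel economy 50≥40, cargo 40≥19).
D2: not dominated (best 0-60).
D3: not dominated (best fuel economy).
D4: not dominated.
D5: dominated by D8 (0-60 10.0≤10.6, fuel economy 41≥30, cargo 73≥69).
D6: dominated by D8 (0-60 10.0≤10.6, fuel economy 41≥37, cargo 73≥62).
D7: not dominated.
D8: not dominated (best cargo).

D2, D3, D4, D7, D8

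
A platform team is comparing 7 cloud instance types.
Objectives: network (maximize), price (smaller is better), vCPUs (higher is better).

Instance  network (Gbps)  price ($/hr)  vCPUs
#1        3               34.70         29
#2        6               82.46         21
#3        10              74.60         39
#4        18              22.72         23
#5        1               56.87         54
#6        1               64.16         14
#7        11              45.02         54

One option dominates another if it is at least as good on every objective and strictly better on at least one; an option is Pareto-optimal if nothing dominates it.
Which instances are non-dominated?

#1, #4, #7

#1: not dominated.
#2: dominated by #3 (network 10≥6, price 74.60≤82.46, vCPUs 39≥21).
#3: dominated by #7 (network 11≥10, price 45.02≤74.60, vCPUs 54≥39).
#4: not dominated (best network).
#5: dominated by #7 (network 11≥1, price 45.02≤56.87, vCPUs 54≥54).
#6: dominated by #1 (network 3≥1, price 34.70≤64.16, vCPUs 29≥14).
#7: not dominated.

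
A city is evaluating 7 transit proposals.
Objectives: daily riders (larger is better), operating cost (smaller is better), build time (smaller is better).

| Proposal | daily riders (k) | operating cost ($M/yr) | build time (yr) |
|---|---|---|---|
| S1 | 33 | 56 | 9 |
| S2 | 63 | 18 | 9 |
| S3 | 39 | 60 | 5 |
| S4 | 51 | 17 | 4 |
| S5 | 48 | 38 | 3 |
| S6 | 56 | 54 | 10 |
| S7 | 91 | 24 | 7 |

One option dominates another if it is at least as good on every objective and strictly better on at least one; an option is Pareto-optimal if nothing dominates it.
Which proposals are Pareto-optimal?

S2, S4, S5, S7

S1: dominated by S2 (daily riders 63≥33, operating cost 18≤56, build time 9≤9).
S2: not dominated.
S3: dominated by S4 (daily riders 51≥39, operating cost 17≤60, build time 4≤5).
S4: not dominated (best operating cost).
S5: not dominated (best build time).
S6: dominated by S2 (daily riders 63≥56, operating cost 18≤54, build time 9≤10).
S7: not dominated (best daily riders).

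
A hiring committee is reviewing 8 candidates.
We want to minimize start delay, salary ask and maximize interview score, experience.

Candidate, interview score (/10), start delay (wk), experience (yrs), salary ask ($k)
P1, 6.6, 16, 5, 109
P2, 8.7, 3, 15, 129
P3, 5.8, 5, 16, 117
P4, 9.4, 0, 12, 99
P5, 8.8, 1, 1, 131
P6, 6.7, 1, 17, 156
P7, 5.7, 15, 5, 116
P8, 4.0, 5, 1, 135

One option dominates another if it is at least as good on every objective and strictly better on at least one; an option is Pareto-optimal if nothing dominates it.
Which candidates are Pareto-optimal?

P1: dominated by P4 (interview score 9.4≥6.6, start delay 0≤16, experience 12≥5, salary ask 99≤109).
P2: not dominated.
P3: not dominated.
P4: not dominated (best interview score).
P5: dominated by P4 (interview score 9.4≥8.8, start delay 0≤1, experience 12≥1, salary ask 99≤131).
P6: not dominated (best experience).
P7: dominated by P4 (interview score 9.4≥5.7, start delay 0≤15, experience 12≥5, salary ask 99≤116).
P8: dominated by P2 (interview score 8.7≥4.0, start delay 3≤5, experience 15≥1, salary ask 129≤135).

P2, P3, P4, P6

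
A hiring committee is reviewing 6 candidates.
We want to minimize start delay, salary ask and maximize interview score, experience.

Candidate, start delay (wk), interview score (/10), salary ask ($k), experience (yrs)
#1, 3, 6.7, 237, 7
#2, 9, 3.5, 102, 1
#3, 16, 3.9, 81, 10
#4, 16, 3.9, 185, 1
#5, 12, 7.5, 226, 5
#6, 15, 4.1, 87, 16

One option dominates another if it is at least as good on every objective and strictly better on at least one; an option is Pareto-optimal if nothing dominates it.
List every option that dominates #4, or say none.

#3: start delay 16≤16, interview score 3.9≥3.9, salary ask 81≤185, experience 10≥1 — dominates #4.
#6: start delay 15≤16, interview score 4.1≥3.9, salary ask 87≤185, experience 16≥1 — dominates #4.
Others (#1, #2, #5) are each worse than #4 on at least one objective.

#3, #6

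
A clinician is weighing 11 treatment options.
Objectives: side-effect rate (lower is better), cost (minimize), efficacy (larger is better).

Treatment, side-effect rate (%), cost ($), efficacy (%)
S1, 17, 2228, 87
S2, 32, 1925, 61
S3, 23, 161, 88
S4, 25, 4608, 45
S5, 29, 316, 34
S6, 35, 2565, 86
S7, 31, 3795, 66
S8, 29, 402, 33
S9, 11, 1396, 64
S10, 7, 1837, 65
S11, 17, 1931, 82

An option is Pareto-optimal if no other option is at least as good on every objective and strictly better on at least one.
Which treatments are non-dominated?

S1: not dominated.
S2: dominated by S3 (side-effect rate 23≤32, cost 161≤1925, efficacy 88≥61).
S3: not dominated (best cost).
S4: dominated by S1 (side-effect rate 17≤25, cost 2228≤4608, efficacy 87≥45).
S5: dominated by S3 (side-effect rate 23≤29, cost 161≤316, efficacy 88≥34).
S6: dominated by S1 (side-effect rate 17≤35, cost 2228≤2565, efficacy 87≥86).
S7: dominated by S1 (side-effect rate 17≤31, cost 2228≤3795, efficacy 87≥66).
S8: dominated by S3 (side-effect rate 23≤29, cost 161≤402, efficacy 88≥33).
S9: not dominated.
S10: not dominated (best side-effect rate).
S11: not dominated.

S1, S3, S9, S10, S11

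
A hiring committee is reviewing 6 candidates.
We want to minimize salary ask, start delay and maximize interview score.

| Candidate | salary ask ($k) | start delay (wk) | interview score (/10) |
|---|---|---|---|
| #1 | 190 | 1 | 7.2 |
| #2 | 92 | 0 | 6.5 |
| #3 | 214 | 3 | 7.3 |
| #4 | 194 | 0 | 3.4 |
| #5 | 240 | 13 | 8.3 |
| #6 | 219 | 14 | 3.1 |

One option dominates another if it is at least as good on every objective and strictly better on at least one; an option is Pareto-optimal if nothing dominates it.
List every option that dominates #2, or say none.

none

#1: worse on salary ask (190 vs 92).
#3: worse on salary ask (214 vs 92).
#4: worse on salary ask (194 vs 92).
#5: worse on salary ask (240 vs 92).
#6: worse on salary ask (219 vs 92).
No option dominates #2.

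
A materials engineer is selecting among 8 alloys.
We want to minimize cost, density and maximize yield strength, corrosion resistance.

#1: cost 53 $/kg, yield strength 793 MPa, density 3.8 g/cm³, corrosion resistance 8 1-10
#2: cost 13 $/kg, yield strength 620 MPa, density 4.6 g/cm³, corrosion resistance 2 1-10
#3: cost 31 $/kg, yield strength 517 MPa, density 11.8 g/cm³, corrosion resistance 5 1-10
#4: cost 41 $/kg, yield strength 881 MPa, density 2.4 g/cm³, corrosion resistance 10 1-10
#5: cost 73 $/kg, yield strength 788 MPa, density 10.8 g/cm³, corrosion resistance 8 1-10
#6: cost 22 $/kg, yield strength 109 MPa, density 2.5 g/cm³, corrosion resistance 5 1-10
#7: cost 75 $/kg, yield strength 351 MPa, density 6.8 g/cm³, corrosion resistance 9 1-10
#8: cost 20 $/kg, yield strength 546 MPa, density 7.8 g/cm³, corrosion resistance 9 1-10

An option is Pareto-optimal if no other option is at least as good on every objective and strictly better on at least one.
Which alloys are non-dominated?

#1: dominated by #4 (cost 41≤53, yield strength 881≥793, density 2.4≤3.8, corrosion resistance 10≥8).
#2: not dominated (best cost).
#3: dominated by #8 (cost 20≤31, yield strength 546≥517, density 7.8≤11.8, corrosion resistance 9≥5).
#4: not dominated (best yield strength).
#5: dominated by #1 (cost 53≤73, yield strength 793≥788, density 3.8≤10.8, corrosion resistance 8≥8).
#6: not dominated.
#7: dominated by #4 (cost 41≤75, yield strength 881≥351, density 2.4≤6.8, corrosion resistance 10≥9).
#8: not dominated.

#2, #4, #6, #8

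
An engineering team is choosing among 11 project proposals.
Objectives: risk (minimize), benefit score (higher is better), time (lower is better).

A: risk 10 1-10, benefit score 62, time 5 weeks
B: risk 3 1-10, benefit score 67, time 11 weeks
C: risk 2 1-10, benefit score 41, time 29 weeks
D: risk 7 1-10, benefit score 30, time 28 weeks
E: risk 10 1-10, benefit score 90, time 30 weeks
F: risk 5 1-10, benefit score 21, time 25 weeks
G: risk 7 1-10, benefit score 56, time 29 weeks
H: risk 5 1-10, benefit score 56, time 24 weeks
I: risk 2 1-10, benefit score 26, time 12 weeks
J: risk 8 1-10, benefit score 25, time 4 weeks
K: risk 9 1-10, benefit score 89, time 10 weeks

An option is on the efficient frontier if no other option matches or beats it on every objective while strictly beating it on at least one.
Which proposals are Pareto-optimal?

A, B, C, E, I, J, K

A: not dominated.
B: not dominated.
C: not dominated.
D: dominated by B (risk 3≤7, benefit score 67≥30, time 11≤28).
E: not dominated (best benefit score).
F: dominated by B (risk 3≤5, benefit score 67≥21, time 11≤25).
G: dominated by B (risk 3≤7, benefit score 67≥56, time 11≤29).
H: dominated by B (risk 3≤5, benefit score 67≥56, time 11≤24).
I: not dominated.
J: not dominated (best time).
K: not dominated.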